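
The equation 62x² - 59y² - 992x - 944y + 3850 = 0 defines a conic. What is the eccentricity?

e = 11√62/62

Group: 62(x² - 16x) -59(y² + 16y) = -3850
Completing the square gives 62(x - 8)² -59(y + 8)² = -3850 + 3968 - 3776 = -3658.
Divide by -3658: (y + 8)²/62 - (x - 8)²/59 = 1
Hyperbola, center (8, -8), transverse axis vertical; a² = 62, b² = 59.
c² = a² + b² = 121, so c = 11.
e = c/a = 11/√62 = 11√62/62.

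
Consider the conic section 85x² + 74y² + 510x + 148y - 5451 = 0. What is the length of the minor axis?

Rearranging, 85(x² + 6x) + 74(y² + 2y) = 5451.
Complete the square: 85(x + 3)² + 74(y + 1)² = 5451 + 765 + 74 = 6290
Divide by 6290: (x + 3)²/74 + (y + 1)²/85 = 1
Ellipse, center (-3, -1), major axis vertical; a² = 85, b² = 74.
b² = 74 so b = √74; the minor axis has length 2b = 2√74.

2√74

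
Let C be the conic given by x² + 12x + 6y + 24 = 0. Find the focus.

(-6, 1/2)

Only x is squared. Complete the square in x: (x + 6)² = -6(y - 2).
Vertex (-6, 2); 4p = -6 so p = -3/2. Opens down.
Focus is p units from the vertex along the axis: (h, k + p).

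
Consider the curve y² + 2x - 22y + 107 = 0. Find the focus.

(13/2, 11)

Only y is squared. Complete the square in y: (y - 11)² = -2(x - 7).
Vertex (7, 11); 4p = -2 so p = -1/2. Opens left.
Focus is p units from the vertex along the axis: (h + p, k).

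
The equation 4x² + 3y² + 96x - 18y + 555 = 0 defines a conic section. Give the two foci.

Rearranging, 4(x² + 24x) + 3(y² - 6y) = -555.
Completing the square gives 4(x + 12)² + 3(y - 3)² = -555 + 576 + 27 = 48.
Divide by 48: (x + 12)²/12 + (y - 3)²/16 = 1
Ellipse, center (-12, 3), major axis vertical; a² = 16, b² = 12.
c² = a² - b² = 16 - 12 = 4, so c = 2.
Foci lie on the vertical axis through the center: (h, k ± c).

(-12, 1) and (-12, 5)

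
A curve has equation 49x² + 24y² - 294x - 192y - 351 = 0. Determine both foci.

49(x² - 6x) + 24(y² - 8y) = 351
Completing the square gives 49(x - 3)² + 24(y - 4)² = 351 + 441 + 384 = 1176.
Divide by 1176: (x - 3)²/24 + (y - 4)²/49 = 1
Ellipse, center (3, 4), major axis vertical; a² = 49, b² = 24.
c² = a² - b² = 49 - 24 = 25, so c = 5.
Foci lie on the vertical axis through the center: (h, k ± c).

(3, -1) and (3, 9)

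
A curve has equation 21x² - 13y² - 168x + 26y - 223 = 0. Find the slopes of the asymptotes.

Rearranging, 21(x² - 8x) -13(y² - 2y) = 223.
Complete the square in x and y: 21(x - 4)² -13(y - 1)² = 223 + 336 - 13 = 546
Divide by 546: (x - 4)²/26 - (y - 1)²/42 = 1
Hyperbola, center (4, 1), transverse axis horizontal; a² = 26, b² = 42.
For a horizontal hyperbola the asymptotes have slope ±b/a.
Here that is ±√42/√26 = ±√273/13.

√273/13 and -√273/13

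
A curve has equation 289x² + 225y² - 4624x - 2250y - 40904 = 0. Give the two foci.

Rearranging, 289(x² - 16x) + 225(y² - 10y) = 40904.
Complete the square: 289(x - 8)² + 225(y - 5)² = 40904 + 18496 + 5625 = 65025
Divide through by 65025 to get (x - 8)²/225 + (y - 5)²/289 = 1.
Ellipse, center (8, 5), major axis vertical; a² = 289, b² = 225.
c² = a² - b² = 289 - 225 = 64, so c = 8.
Foci lie on the vertical axis through the center: (h, k ± c).

(8, -3) and (8, 13)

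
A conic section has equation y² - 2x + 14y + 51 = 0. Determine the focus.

(3/2, -7)

Only y is squared. Complete the square in y: (y + 7)² = 2(x - 1).
Vertex (1, -7); 4p = 2 so p = 1/2. Opens right.
Focus is p units from the vertex along the axis: (h + p, k).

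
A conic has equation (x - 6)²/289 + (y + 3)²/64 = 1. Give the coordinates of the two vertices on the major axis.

Center (6, -3). The larger denominator 289 sits under the x-term, so the major axis is horizontal; a² = 289, b² = 64.
a = 17. Vertices at (h ± a, k).

(-11, -3) and (23, -3)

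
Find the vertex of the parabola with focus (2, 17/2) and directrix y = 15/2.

The vertex is the midpoint between the focus and the directrix along the axis of symmetry.
Axis is vertical (directrix is horizontal). Vertex y-coordinate = (17/2 + 15/2)/2 = 8; x-coordinate = 2.

(2, 8)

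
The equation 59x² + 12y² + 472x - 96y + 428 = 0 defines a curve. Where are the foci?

59(x² + 8x) + 12(y² - 8y) = -428
Complete the square: 59(x + 4)² + 12(y - 4)² = -428 + 944 + 192 = 708
Dividing both sides by 708: (x + 4)²/12 + (y - 4)²/59 = 1
Ellipse, center (-4, 4), major axis vertical; a² = 59, b² = 12.
c² = a² - b² = 59 - 12 = 47, so c = √47.
Foci lie on the vertical axis through the center: (h, k ± c).

(-4, 4 - √47) and (-4, 4 + √47)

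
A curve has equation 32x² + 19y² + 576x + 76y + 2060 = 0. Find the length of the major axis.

32(x² + 18x) + 19(y² + 4y) = -2060
32(x + 9)² + 19(y + 2)² = -2060 + 2592 + 76 = 608
Divide by 608: (x + 9)²/19 + (y + 2)²/32 = 1
Ellipse, center (-9, -2), major axis vertical; a² = 32, b² = 19.
a² = 32 so a = 4√2; the major axis has length 2a = 8√2.

8√2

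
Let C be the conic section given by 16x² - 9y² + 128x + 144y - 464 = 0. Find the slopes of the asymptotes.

4/3 and -4/3

Group: 16(x² + 8x) -9(y² - 16y) = 464
16(x + 4)² -9(y - 8)² = 464 + 256 - 576 = 144
Divide through by 144 to get (x + 4)²/9 - (y - 8)²/16 = 1.
Hyperbola, center (-4, 8), transverse axis horizontal; a² = 9, b² = 16.
For a horizontal hyperbola the asymptotes have slope ±b/a.
Here that is ±4/3.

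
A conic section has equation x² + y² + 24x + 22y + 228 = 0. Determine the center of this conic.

(x² + 24x) + (y² + 22y) = -228
Completing the square gives (x + 12)² + (y + 11)² = -228 + 144 + 121 = 37.
So (x + 12)² + (y + 11)² = 37.
Circle centered at (-12, -11) with r² = 37.

(-12, -11)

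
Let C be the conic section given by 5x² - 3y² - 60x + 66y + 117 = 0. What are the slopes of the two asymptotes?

Collect terms: 5(x² - 12x) -3(y² - 22y) = -117
5(x - 6)² -3(y - 11)² = -117 + 180 - 363 = -300
Divide by -300: (y - 11)²/100 - (x - 6)²/60 = 1
Hyperbola, center (6, 11), transverse axis vertical; a² = 100, b² = 60.
For a vertical hyperbola the asymptotes have slope ±a/b.
Here that is ±10/2√15 = ±√15/3.

√15/3 and -√15/3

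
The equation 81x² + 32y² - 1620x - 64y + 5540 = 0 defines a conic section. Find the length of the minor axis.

Rearranging, 81(x² - 20x) + 32(y² - 2y) = -5540.
Completing the square gives 81(x - 10)² + 32(y - 1)² = -5540 + 8100 + 32 = 2592.
Dividing both sides by 2592: (x - 10)²/32 + (y - 1)²/81 = 1
Ellipse, center (10, 1), major axis vertical; a² = 81, b² = 32.
b² = 32 so b = 4√2; the minor axis has length 2b = 8√2.

8√2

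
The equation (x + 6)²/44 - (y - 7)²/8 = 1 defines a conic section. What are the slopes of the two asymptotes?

Center (-6, 7). The positive term is the x-term, so the transverse axis is horizontal; a² = 44, b² = 8.
For a horizontal hyperbola the asymptotes have slope ±b/a.
Here that is ±2√2/2√11 = ±√22/11.

√22/11 and -√22/11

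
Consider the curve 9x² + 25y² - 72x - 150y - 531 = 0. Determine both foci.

(-4, 3) and (12, 3)

9(x² - 8x) + 25(y² - 6y) = 531
9(x - 4)² + 25(y - 3)² = 531 + 144 + 225 = 900
Divide through by 900 to get (x - 4)²/100 + (y - 3)²/36 = 1.
Ellipse, center (4, 3), major axis horizontal; a² = 100, b² = 36.
c² = a² - b² = 100 - 36 = 64, so c = 8.
Foci lie on the horizontal axis through the center: (h ± c, k).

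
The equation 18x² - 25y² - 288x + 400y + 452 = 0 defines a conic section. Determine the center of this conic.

(8, 8)

Collect terms: 18(x² - 16x) -25(y² - 16y) = -452
18(x - 8)² -25(y - 8)² = -452 + 1152 - 1600 = -900
Divide by -900: (y - 8)²/36 - (x - 8)²/50 = 1
Hyperbola with center (8, 8).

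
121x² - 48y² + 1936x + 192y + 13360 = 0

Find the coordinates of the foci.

(-8, -11) and (-8, 15)

Group: 121(x² + 16x) -48(y² - 4y) = -13360
Complete the square: 121(x + 8)² -48(y - 2)² = -13360 + 7744 - 192 = -5808
Divide through by -5808 to get (y - 2)²/121 - (x + 8)²/48 = 1.
Hyperbola, center (-8, 2), transverse axis vertical; a² = 121, b² = 48.
c² = a² + b² = 121 + 48 = 169, so c = 13.
Foci lie on the vertical axis through the center: (h, k ± c).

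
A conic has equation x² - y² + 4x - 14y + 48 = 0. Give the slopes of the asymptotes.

1 and -1

Group: (x² + 4x) -(y² + 14y) = -48
Complete the square: (x + 2)² -(y + 7)² = -48 + 4 - 49 = -93
Dividing both sides by -93: (y + 7)²/93 - (x + 2)²/93 = 1
Hyperbola, center (-2, -7), transverse axis vertical; a² = 93, b² = 93.
For a vertical hyperbola the asymptotes have slope ±a/b.
Here that is ±√93/√93 = ±1.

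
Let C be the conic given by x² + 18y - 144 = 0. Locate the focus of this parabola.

(0, 7/2)

Only x is squared. Complete the square in x: x² = -18(y - 8).
Vertex (0, 8); 4p = -18 so p = -9/2. Opens down.
Focus is p units from the vertex along the axis: (h, k + p).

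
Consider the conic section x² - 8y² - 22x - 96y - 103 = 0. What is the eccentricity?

e = 3

Group: (x² - 22x) -8(y² + 12y) = 103
Complete the square: (x - 11)² -8(y + 6)² = 103 + 121 - 288 = -64
Divide by -64: (y + 6)²/8 - (x - 11)²/64 = 1
Hyperbola, center (11, -6), transverse axis vertical; a² = 8, b² = 64.
c² = a² + b² = 72, so c = 6√2.
e = c/a = 6√2/2√2 = 3.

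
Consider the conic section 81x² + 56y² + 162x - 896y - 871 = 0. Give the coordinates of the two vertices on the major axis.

Rearranging, 81(x² + 2x) + 56(y² - 16y) = 871.
Complete the square: 81(x + 1)² + 56(y - 8)² = 871 + 81 + 3584 = 4536
Dividing both sides by 4536: (x + 1)²/56 + (y - 8)²/81 = 1
Ellipse, center (-1, 8), major axis vertical; a² = 81, b² = 56.
a = 9. Vertices at (h, k ± a).

(-1, -1) and (-1, 17)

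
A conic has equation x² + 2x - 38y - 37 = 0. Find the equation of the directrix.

y = -21/2

Only x is squared. Complete the square in x: (x + 1)² = 38(y + 1).
Vertex (-1, -1); 4p = 38 so p = 19/2. Opens up.
Directrix is the horizontal line y = k − p = -1 − (19/2) = -21/2.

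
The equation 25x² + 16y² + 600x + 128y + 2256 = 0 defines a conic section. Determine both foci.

Collect terms: 25(x² + 24x) + 16(y² + 8y) = -2256
25(x + 12)² + 16(y + 4)² = -2256 + 3600 + 256 = 1600
Divide by 1600: (x + 12)²/64 + (y + 4)²/100 = 1
Ellipse, center (-12, -4), major axis vertical; a² = 100, b² = 64.
c² = a² - b² = 100 - 64 = 36, so c = 6.
Foci lie on the vertical axis through the center: (h, k ± c).

(-12, -10) and (-12, 2)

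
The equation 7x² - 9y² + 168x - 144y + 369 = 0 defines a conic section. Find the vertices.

Collect terms: 7(x² + 24x) -9(y² + 16y) = -369
Complete the square: 7(x + 12)² -9(y + 8)² = -369 + 1008 - 576 = 63
Dividing both sides by 63: (x + 12)²/9 - (y + 8)²/7 = 1
Hyperbola, center (-12, -8), transverse axis horizontal; a² = 9, b² = 7.
a = 3. Vertices at (h ± a, k).

(-15, -8) and (-9, -8)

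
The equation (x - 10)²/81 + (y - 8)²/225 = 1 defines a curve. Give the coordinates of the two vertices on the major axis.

Center (10, 8). The larger denominator 225 sits under the y-term, so the major axis is vertical; a² = 225, b² = 81.
a = 15. Vertices at (h, k ± a).

(10, -7) and (10, 23)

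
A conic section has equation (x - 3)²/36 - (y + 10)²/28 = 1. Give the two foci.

(-5, -10) and (11, -10)

Center (3, -10). The positive term is the x-term, so the transverse axis is horizontal; a² = 36, b² = 28.
c² = a² + b² = 36 + 28 = 64, so c = 8.
Foci lie on the horizontal axis through the center: (h ± c, k).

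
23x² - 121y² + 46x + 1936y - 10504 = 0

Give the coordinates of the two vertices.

(-12, 8) and (10, 8)

Group: 23(x² + 2x) -121(y² - 16y) = 10504
23(x + 1)² -121(y - 8)² = 10504 + 23 - 7744 = 2783
Divide through by 2783 to get (x + 1)²/121 - (y - 8)²/23 = 1.
Hyperbola, center (-1, 8), transverse axis horizontal; a² = 121, b² = 23.
a = 11. Vertices at (h ± a, k).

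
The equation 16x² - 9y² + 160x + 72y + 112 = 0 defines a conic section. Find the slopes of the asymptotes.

4/3 and -4/3

Rearranging, 16(x² + 10x) -9(y² - 8y) = -112.
16(x + 5)² -9(y - 4)² = -112 + 400 - 144 = 144
Divide through by 144 to get (x + 5)²/9 - (y - 4)²/16 = 1.
Hyperbola, center (-5, 4), transverse axis horizontal; a² = 9, b² = 16.
For a horizontal hyperbola the asymptotes have slope ±b/a.
Here that is ±4/3.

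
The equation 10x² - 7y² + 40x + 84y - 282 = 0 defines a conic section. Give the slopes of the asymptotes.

Group: 10(x² + 4x) -7(y² - 12y) = 282
Complete the square in x and y: 10(x + 2)² -7(y - 6)² = 282 + 40 - 252 = 70
Dividing both sides by 70: (x + 2)²/7 - (y - 6)²/10 = 1
Hyperbola, center (-2, 6), transverse axis horizontal; a² = 7, b² = 10.
For a horizontal hyperbola the asymptotes have slope ±b/a.
Here that is ±√10/√7 = ±√70/7.

√70/7 and -√70/7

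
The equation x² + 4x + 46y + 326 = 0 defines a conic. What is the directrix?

Only x is squared. Complete the square in x: (x + 2)² = -46(y + 7).
Vertex (-2, -7); 4p = -46 so p = -23/2. Opens down.
Directrix is the horizontal line y = k − p = -7 − (-23/2) = 9/2.

y = 9/2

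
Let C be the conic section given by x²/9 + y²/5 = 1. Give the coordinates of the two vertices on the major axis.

Center (0, 0). The larger denominator 9 sits under the x-term, so the major axis is horizontal; a² = 9, b² = 5.
a = 3. Vertices at (h ± a, k).

(-3, 0) and (3, 0)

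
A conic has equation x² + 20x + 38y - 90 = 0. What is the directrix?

Only x is squared. Complete the square in x: (x + 10)² = -38(y - 5).
Vertex (-10, 5); 4p = -38 so p = -19/2. Opens down.
Directrix is the horizontal line y = k − p = 5 − (-19/2) = 29/2.

y = 29/2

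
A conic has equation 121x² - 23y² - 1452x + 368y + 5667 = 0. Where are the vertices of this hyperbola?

Group: 121(x² - 12x) -23(y² - 16y) = -5667
Completing the square gives 121(x - 6)² -23(y - 8)² = -5667 + 4356 - 1472 = -2783.
Divide by -2783: (y - 8)²/121 - (x - 6)²/23 = 1
Hyperbola, center (6, 8), transverse axis vertical; a² = 121, b² = 23.
a = 11. Vertices at (h, k ± a).

(6, -3) and (6, 19)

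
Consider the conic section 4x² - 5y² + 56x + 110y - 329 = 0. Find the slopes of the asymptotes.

Collect terms: 4(x² + 14x) -5(y² - 22y) = 329
4(x + 7)² -5(y - 11)² = 329 + 196 - 605 = -80
Divide by -80: (y - 11)²/16 - (x + 7)²/20 = 1
Hyperbola, center (-7, 11), transverse axis vertical; a² = 16, b² = 20.
For a vertical hyperbola the asymptotes have slope ±a/b.
Here that is ±4/2√5 = ±2√5/5.

2√5/5 and -2√5/5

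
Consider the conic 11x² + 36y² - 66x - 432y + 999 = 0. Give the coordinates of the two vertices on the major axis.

Rearranging, 11(x² - 6x) + 36(y² - 12y) = -999.
Completing the square gives 11(x - 3)² + 36(y - 6)² = -999 + 99 + 1296 = 396.
Divide by 396: (x - 3)²/36 + (y - 6)²/11 = 1
Ellipse, center (3, 6), major axis horizontal; a² = 36, b² = 11.
a = 6. Vertices at (h ± a, k).

(-3, 6) and (9, 6)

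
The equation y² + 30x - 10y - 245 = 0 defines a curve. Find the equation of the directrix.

x = 33/2

Only y is squared. Complete the square in y: (y - 5)² = -30(x - 9).
Vertex (9, 5); 4p = -30 so p = -15/2. Opens left.
Directrix is the vertical line x = h − p = 9 − (-15/2) = 33/2.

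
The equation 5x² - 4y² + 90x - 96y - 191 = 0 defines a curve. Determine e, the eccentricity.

Collect terms: 5(x² + 18x) -4(y² + 24y) = 191
Completing the square gives 5(x + 9)² -4(y + 12)² = 191 + 405 - 576 = 20.
Dividing both sides by 20: (x + 9)²/4 - (y + 12)²/5 = 1
Hyperbola, center (-9, -12), transverse axis horizontal; a² = 4, b² = 5.
c² = a² + b² = 9, so c = 3.
e = c/a = 3/2.

e = 3/2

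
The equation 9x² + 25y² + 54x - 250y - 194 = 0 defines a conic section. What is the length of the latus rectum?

36/5

Group the x- and y-terms: 9(x² + 6x) + 25(y² - 10y) = 194
Completing the square gives 9(x + 3)² + 25(y - 5)² = 194 + 81 + 625 = 900.
Divide through by 900 to get (x + 3)²/100 + (y - 5)²/36 = 1.
Ellipse, center (-3, 5), major axis horizontal; a² = 100, b² = 36.
Latus rectum length = 2b²/a = 2·36/10 = 36/5.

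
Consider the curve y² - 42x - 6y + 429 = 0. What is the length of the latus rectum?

Only y is squared. Complete the square in y: (y - 3)² = 42(x - 10).
Vertex (10, 3); 4p = 42 so p = 21/2. Opens right.
Latus rectum length = |4p| = 42.

42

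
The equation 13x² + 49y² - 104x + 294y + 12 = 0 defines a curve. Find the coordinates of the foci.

(-2, -3) and (10, -3)

13(x² - 8x) + 49(y² + 6y) = -12
13(x - 4)² + 49(y + 3)² = -12 + 208 + 441 = 637
Dividing both sides by 637: (x - 4)²/49 + (y + 3)²/13 = 1
Ellipse, center (4, -3), major axis horizontal; a² = 49, b² = 13.
c² = a² - b² = 49 - 13 = 36, so c = 6.
Foci lie on the horizontal axis through the center: (h ± c, k).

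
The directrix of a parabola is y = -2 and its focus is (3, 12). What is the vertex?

(3, 5)

The vertex is the midpoint between the focus and the directrix along the axis of symmetry.
Axis is vertical (directrix is horizontal). Vertex y-coordinate = (12 + (-2))/2 = 5; x-coordinate = 3.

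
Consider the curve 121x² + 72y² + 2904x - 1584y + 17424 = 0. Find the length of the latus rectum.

144/11

Group: 121(x² + 24x) + 72(y² - 22y) = -17424
Completing the square gives 121(x + 12)² + 72(y - 11)² = -17424 + 17424 + 8712 = 8712.
Divide by 8712: (x + 12)²/72 + (y - 11)²/121 = 1
Ellipse, center (-12, 11), major axis vertical; a² = 121, b² = 72.
Latus rectum length = 2b²/a = 2·72/11 = 144/11.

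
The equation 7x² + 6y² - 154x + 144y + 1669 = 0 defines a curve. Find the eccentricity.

Group: 7(x² - 22x) + 6(y² + 24y) = -1669
Complete the square in x and y: 7(x - 11)² + 6(y + 12)² = -1669 + 847 + 864 = 42
Divide by 42: (x - 11)²/6 + (y + 12)²/7 = 1
Ellipse, center (11, -12), major axis vertical; a² = 7, b² = 6.
c² = a² - b² = 1, so c = 1.
e = c/a = 1/√7 = √7/7.

e = √7/7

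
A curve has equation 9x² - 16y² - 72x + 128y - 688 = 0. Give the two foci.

(-6, 4) and (14, 4)

9(x² - 8x) -16(y² - 8y) = 688
Complete the square: 9(x - 4)² -16(y - 4)² = 688 + 144 - 256 = 576
Dividing both sides by 576: (x - 4)²/64 - (y - 4)²/36 = 1
Hyperbola, center (4, 4), transverse axis horizontal; a² = 64, b² = 36.
c² = a² + b² = 64 + 36 = 100, so c = 10.
Foci lie on the horizontal axis through the center: (h ± c, k).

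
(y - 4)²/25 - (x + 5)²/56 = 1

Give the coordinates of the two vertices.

Center (-5, 4). The positive term is the y-term, so the transverse axis is vertical; a² = 25, b² = 56.
a = 5. Vertices at (h, k ± a).

(-5, -1) and (-5, 9)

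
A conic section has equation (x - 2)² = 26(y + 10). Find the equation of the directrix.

Vertex (2, -10); 4p = 26 so p = 13/2. Opens up.
Directrix is the horizontal line y = k − p = -10 − (13/2) = -33/2.

y = -33/2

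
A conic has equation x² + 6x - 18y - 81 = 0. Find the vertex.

Only x is squared. Complete the square in x: (x + 3)² = 18(y + 5).
Vertex (-3, -5); 4p = 18 so p = 9/2. Opens up.

(-3, -5)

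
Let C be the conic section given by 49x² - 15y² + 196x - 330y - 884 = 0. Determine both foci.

Collect terms: 49(x² + 4x) -15(y² + 22y) = 884
Completing the square gives 49(x + 2)² -15(y + 11)² = 884 + 196 - 1815 = -735.
Dividing both sides by -735: (y + 11)²/49 - (x + 2)²/15 = 1
Hyperbola, center (-2, -11), transverse axis vertical; a² = 49, b² = 15.
c² = a² + b² = 49 + 15 = 64, so c = 8.
Foci lie on the vertical axis through the center: (h, k ± c).

(-2, -19) and (-2, -3)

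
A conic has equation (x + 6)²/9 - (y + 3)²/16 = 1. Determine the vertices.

(-9, -3) and (-3, -3)

Center (-6, -3). The positive term is the x-term, so the transverse axis is horizontal; a² = 9, b² = 16.
a = 3. Vertices at (h ± a, k).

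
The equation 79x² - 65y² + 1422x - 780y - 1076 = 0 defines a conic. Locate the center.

(-9, -6)

Group: 79(x² + 18x) -65(y² + 12y) = 1076
Complete the square: 79(x + 9)² -65(y + 6)² = 1076 + 6399 - 2340 = 5135
Divide through by 5135 to get (x + 9)²/65 - (y + 6)²/79 = 1.
Hyperbola with center (-9, -6).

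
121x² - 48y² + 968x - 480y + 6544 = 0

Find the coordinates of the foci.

(-4, -18) and (-4, 8)

Collect terms: 121(x² + 8x) -48(y² + 10y) = -6544
121(x + 4)² -48(y + 5)² = -6544 + 1936 - 1200 = -5808
Divide by -5808: (y + 5)²/121 - (x + 4)²/48 = 1
Hyperbola, center (-4, -5), transverse axis vertical; a² = 121, b² = 48.
c² = a² + b² = 121 + 48 = 169, so c = 13.
Foci lie on the vertical axis through the center: (h, k ± c).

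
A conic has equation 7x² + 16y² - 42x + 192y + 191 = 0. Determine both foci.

(-3, -6) and (9, -6)

Group: 7(x² - 6x) + 16(y² + 12y) = -191
Completing the square gives 7(x - 3)² + 16(y + 6)² = -191 + 63 + 576 = 448.
Dividing both sides by 448: (x - 3)²/64 + (y + 6)²/28 = 1
Ellipse, center (3, -6), major axis horizontal; a² = 64, b² = 28.
c² = a² - b² = 64 - 28 = 36, so c = 6.
Foci lie on the horizontal axis through the center: (h ± c, k).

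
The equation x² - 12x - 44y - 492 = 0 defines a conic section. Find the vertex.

(6, -12)

Only x is squared. Complete the square in x: (x - 6)² = 44(y + 12).
Vertex (6, -12); 4p = 44 so p = 11. Opens up.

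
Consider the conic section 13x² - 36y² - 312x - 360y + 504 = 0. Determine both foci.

(5, -5) and (19, -5)

Rearranging, 13(x² - 24x) -36(y² + 10y) = -504.
13(x - 12)² -36(y + 5)² = -504 + 1872 - 900 = 468
Divide by 468: (x - 12)²/36 - (y + 5)²/13 = 1
Hyperbola, center (12, -5), transverse axis horizontal; a² = 36, b² = 13.
c² = a² + b² = 36 + 13 = 49, so c = 7.
Foci lie on the horizontal axis through the center: (h ± c, k).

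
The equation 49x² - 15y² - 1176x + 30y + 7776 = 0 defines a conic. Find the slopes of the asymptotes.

7√15/15 and -7√15/15

Group the x- and y-terms: 49(x² - 24x) -15(y² - 2y) = -7776
Complete the square: 49(x - 12)² -15(y - 1)² = -7776 + 7056 - 15 = -735
Divide through by -735 to get (y - 1)²/49 - (x - 12)²/15 = 1.
Hyperbola, center (12, 1), transverse axis vertical; a² = 49, b² = 15.
For a vertical hyperbola the asymptotes have slope ±a/b.
Here that is ±7/√15 = ±7√15/15.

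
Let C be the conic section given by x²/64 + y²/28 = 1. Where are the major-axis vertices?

(-8, 0) and (8, 0)

Center (0, 0). The larger denominator 64 sits under the x-term, so the major axis is horizontal; a² = 64, b² = 28.
a = 8. Vertices at (h ± a, k).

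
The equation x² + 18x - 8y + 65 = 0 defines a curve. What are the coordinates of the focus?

(-9, 0)

Only x is squared. Complete the square in x: (x + 9)² = 8(y + 2).
Vertex (-9, -2); 4p = 8 so p = 2. Opens up.
Focus is p units from the vertex along the axis: (h, k + p).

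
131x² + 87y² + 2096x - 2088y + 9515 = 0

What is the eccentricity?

Group the x- and y-terms: 131(x² + 16x) + 87(y² - 24y) = -9515
Completing the square gives 131(x + 8)² + 87(y - 12)² = -9515 + 8384 + 12528 = 11397.
Divide by 11397: (x + 8)²/87 + (y - 12)²/131 = 1
Ellipse, center (-8, 12), major axis vertical; a² = 131, b² = 87.
c² = a² - b² = 44, so c = 2√11.
e = c/a = 2√11/√131 = 2√1441/131.

e = 2√1441/131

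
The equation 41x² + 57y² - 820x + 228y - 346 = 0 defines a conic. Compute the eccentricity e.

e = 4√57/57

Group the x- and y-terms: 41(x² - 20x) + 57(y² + 4y) = 346
Complete the square: 41(x - 10)² + 57(y + 2)² = 346 + 4100 + 228 = 4674
Divide through by 4674 to get (x - 10)²/114 + (y + 2)²/82 = 1.
Ellipse, center (10, -2), major axis horizontal; a² = 114, b² = 82.
c² = a² - b² = 32, so c = 4√2.
e = c/a = 4√2/√114 = 4√57/57.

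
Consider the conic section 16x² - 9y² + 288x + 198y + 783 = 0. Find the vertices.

Rearranging, 16(x² + 18x) -9(y² - 22y) = -783.
Completing the square gives 16(x + 9)² -9(y - 11)² = -783 + 1296 - 1089 = -576.
Divide through by -576 to get (y - 11)²/64 - (x + 9)²/36 = 1.
Hyperbola, center (-9, 11), transverse axis vertical; a² = 64, b² = 36.
a = 8. Vertices at (h, k ± a).

(-9, 3) and (-9, 19)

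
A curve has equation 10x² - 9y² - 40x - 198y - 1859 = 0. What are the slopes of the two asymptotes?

Group the x- and y-terms: 10(x² - 4x) -9(y² + 22y) = 1859
10(x - 2)² -9(y + 11)² = 1859 + 40 - 1089 = 810
Divide by 810: (x - 2)²/81 - (y + 11)²/90 = 1
Hyperbola, center (2, -11), transverse axis horizontal; a² = 81, b² = 90.
For a horizontal hyperbola the asymptotes have slope ±b/a.
Here that is ±3√10/9 = ±√10/3.

√10/3 and -√10/3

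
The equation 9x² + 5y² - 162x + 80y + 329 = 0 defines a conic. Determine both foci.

(9, -16) and (9, 0)

Collect terms: 9(x² - 18x) + 5(y² + 16y) = -329
Completing the square gives 9(x - 9)² + 5(y + 8)² = -329 + 729 + 320 = 720.
Dividing both sides by 720: (x - 9)²/80 + (y + 8)²/144 = 1
Ellipse, center (9, -8), major axis vertical; a² = 144, b² = 80.
c² = a² - b² = 144 - 80 = 64, so c = 8.
Foci lie on the vertical axis through the center: (h, k ± c).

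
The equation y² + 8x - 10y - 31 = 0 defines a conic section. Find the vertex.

Only y is squared. Complete the square in y: (y - 5)² = -8(x - 7).
Vertex (7, 5); 4p = -8 so p = -2. Opens left.

(7, 5)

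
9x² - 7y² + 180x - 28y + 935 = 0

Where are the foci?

Group the x- and y-terms: 9(x² + 20x) -7(y² + 4y) = -935
Completing the square gives 9(x + 10)² -7(y + 2)² = -935 + 900 - 28 = -63.
Divide through by -63 to get (y + 2)²/9 - (x + 10)²/7 = 1.
Hyperbola, center (-10, -2), transverse axis vertical; a² = 9, b² = 7.
c² = a² + b² = 9 + 7 = 16, so c = 4.
Foci lie on the vertical axis through the center: (h, k ± c).

(-10, -6) and (-10, 2)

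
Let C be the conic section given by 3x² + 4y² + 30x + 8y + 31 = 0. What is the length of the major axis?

Rearranging, 3(x² + 10x) + 4(y² + 2y) = -31.
Completing the square gives 3(x + 5)² + 4(y + 1)² = -31 + 75 + 4 = 48.
Dividing both sides by 48: (x + 5)²/16 + (y + 1)²/12 = 1
Ellipse, center (-5, -1), major axis horizontal; a² = 16, b² = 12.
a² = 16 so a = 4; the major axis has length 2a = 8.

8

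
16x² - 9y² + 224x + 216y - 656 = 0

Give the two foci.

(-12, 12) and (-2, 12)

Group the x- and y-terms: 16(x² + 14x) -9(y² - 24y) = 656
Complete the square in x and y: 16(x + 7)² -9(y - 12)² = 656 + 784 - 1296 = 144
Divide by 144: (x + 7)²/9 - (y - 12)²/16 = 1
Hyperbola, center (-7, 12), transverse axis horizontal; a² = 9, b² = 16.
c² = a² + b² = 9 + 16 = 25, so c = 5.
Foci lie on the horizontal axis through the center: (h ± c, k).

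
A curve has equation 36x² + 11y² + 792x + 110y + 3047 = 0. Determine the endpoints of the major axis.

36(x² + 22x) + 11(y² + 10y) = -3047
Complete the square in x and y: 36(x + 11)² + 11(y + 5)² = -3047 + 4356 + 275 = 1584
Divide by 1584: (x + 11)²/44 + (y + 5)²/144 = 1
Ellipse, center (-11, -5), major axis vertical; a² = 144, b² = 44.
a = 12. Vertices at (h, k ± a).

(-11, -17) and (-11, 7)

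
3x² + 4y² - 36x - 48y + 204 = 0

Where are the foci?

(4, 6) and (8, 6)

Rearranging, 3(x² - 12x) + 4(y² - 12y) = -204.
Completing the square gives 3(x - 6)² + 4(y - 6)² = -204 + 108 + 144 = 48.
Divide through by 48 to get (x - 6)²/16 + (y - 6)²/12 = 1.
Ellipse, center (6, 6), major axis horizontal; a² = 16, b² = 12.
c² = a² - b² = 16 - 12 = 4, so c = 2.
Foci lie on the horizontal axis through the center: (h ± c, k).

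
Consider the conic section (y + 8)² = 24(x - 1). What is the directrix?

Vertex (1, -8); 4p = 24 so p = 6. Opens right.
Directrix is the vertical line x = h − p = 1 − (6) = -5.

x = -5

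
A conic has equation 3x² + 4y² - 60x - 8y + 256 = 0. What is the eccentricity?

Group: 3(x² - 20x) + 4(y² - 2y) = -256
Complete the square in x and y: 3(x - 10)² + 4(y - 1)² = -256 + 300 + 4 = 48
Divide through by 48 to get (x - 10)²/16 + (y - 1)²/12 = 1.
Ellipse, center (10, 1), major axis horizontal; a² = 16, b² = 12.
c² = a² - b² = 4, so c = 2.
e = c/a = 2/4 = 1/2.

e = 1/2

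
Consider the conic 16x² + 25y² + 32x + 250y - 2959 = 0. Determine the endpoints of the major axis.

16(x² + 2x) + 25(y² + 10y) = 2959
Complete the square in x and y: 16(x + 1)² + 25(y + 5)² = 2959 + 16 + 625 = 3600
Divide by 3600: (x + 1)²/225 + (y + 5)²/144 = 1
Ellipse, center (-1, -5), major axis horizontal; a² = 225, b² = 144.
a = 15. Vertices at (h ± a, k).

(-16, -5) and (14, -5)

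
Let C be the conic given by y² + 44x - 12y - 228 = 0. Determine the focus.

(-5, 6)

Only y is squared. Complete the square in y: (y - 6)² = -44(x - 6).
Vertex (6, 6); 4p = -44 so p = -11. Opens left.
Focus is p units from the vertex along the axis: (h + p, k).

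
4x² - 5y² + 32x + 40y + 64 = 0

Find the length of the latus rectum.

4(x² + 8x) -5(y² - 8y) = -64
4(x + 4)² -5(y - 4)² = -64 + 64 - 80 = -80
Divide through by -80 to get (y - 4)²/16 - (x + 4)²/20 = 1.
Hyperbola, center (-4, 4), transverse axis vertical; a² = 16, b² = 20.
Latus rectum length = 2b²/a = 2·20/4 = 10.

10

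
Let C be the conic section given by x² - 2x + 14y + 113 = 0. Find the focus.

(1, -23/2)

Only x is squared. Complete the square in x: (x - 1)² = -14(y + 8).
Vertex (1, -8); 4p = -14 so p = -7/2. Opens down.
Focus is p units from the vertex along the axis: (h, k + p).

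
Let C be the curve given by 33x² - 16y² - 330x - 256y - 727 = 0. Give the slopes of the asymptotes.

Group: 33(x² - 10x) -16(y² + 16y) = 727
Completing the square gives 33(x - 5)² -16(y + 8)² = 727 + 825 - 1024 = 528.
Divide through by 528 to get (x - 5)²/16 - (y + 8)²/33 = 1.
Hyperbola, center (5, -8), transverse axis horizontal; a² = 16, b² = 33.
For a horizontal hyperbola the asymptotes have slope ±b/a.
Here that is ±√33/4.

√33/4 and -√33/4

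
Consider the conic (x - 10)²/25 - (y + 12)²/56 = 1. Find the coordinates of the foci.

(1, -12) and (19, -12)

Center (10, -12). The positive term is the x-term, so the transverse axis is horizontal; a² = 25, b² = 56.
c² = a² + b² = 25 + 56 = 81, so c = 9.
Foci lie on the horizontal axis through the center: (h ± c, k).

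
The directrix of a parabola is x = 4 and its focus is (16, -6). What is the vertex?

(10, -6)

The vertex is the midpoint between the focus and the directrix along the axis of symmetry.
Axis is horizontal (directrix is vertical). Vertex x-coordinate = (16 + 4)/2 = 10; y-coordinate = -6.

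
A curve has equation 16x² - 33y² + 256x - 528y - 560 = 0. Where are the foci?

(-8, -15) and (-8, -1)

Collect terms: 16(x² + 16x) -33(y² + 16y) = 560
Complete the square: 16(x + 8)² -33(y + 8)² = 560 + 1024 - 2112 = -528
Dividing both sides by -528: (y + 8)²/16 - (x + 8)²/33 = 1
Hyperbola, center (-8, -8), transverse axis vertical; a² = 16, b² = 33.
c² = a² + b² = 16 + 33 = 49, so c = 7.
Foci lie on the vertical axis through the center: (h, k ± c).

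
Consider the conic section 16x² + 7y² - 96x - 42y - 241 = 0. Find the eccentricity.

Group the x- and y-terms: 16(x² - 6x) + 7(y² - 6y) = 241
16(x - 3)² + 7(y - 3)² = 241 + 144 + 63 = 448
Divide by 448: (x - 3)²/28 + (y - 3)²/64 = 1
Ellipse, center (3, 3), major axis vertical; a² = 64, b² = 28.
c² = a² - b² = 36, so c = 6.
e = c/a = 6/8 = 3/4.

e = 3/4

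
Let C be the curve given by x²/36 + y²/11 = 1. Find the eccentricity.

e = 5/6

Center (0, 0). The larger denominator 36 sits under the x-term, so the major axis is horizontal; a² = 36, b² = 11.
c² = a² - b² = 25, so c = 5.
e = c/a = 5/6.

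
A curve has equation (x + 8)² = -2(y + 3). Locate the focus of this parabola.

(-8, -7/2)

Vertex (-8, -3); 4p = -2 so p = -1/2. Opens down.
Focus is p units from the vertex along the axis: (h, k + p).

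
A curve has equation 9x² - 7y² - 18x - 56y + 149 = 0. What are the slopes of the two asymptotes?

9(x² - 2x) -7(y² + 8y) = -149
9(x - 1)² -7(y + 4)² = -149 + 9 - 112 = -252
Divide by -252: (y + 4)²/36 - (x - 1)²/28 = 1
Hyperbola, center (1, -4), transverse axis vertical; a² = 36, b² = 28.
For a vertical hyperbola the asymptotes have slope ±a/b.
Here that is ±6/2√7 = ±3√7/7.

3√7/7 and -3√7/7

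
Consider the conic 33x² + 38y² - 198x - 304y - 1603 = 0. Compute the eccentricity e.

e = √190/38

Group the x- and y-terms: 33(x² - 6x) + 38(y² - 8y) = 1603
33(x - 3)² + 38(y - 4)² = 1603 + 297 + 608 = 2508
Divide by 2508: (x - 3)²/76 + (y - 4)²/66 = 1
Ellipse, center (3, 4), major axis horizontal; a² = 76, b² = 66.
c² = a² - b² = 10, so c = √10.
e = c/a = √10/2√19 = √190/38.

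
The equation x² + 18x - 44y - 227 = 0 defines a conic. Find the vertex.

Only x is squared. Complete the square in x: (x + 9)² = 44(y + 7).
Vertex (-9, -7); 4p = 44 so p = 11. Opens up.

(-9, -7)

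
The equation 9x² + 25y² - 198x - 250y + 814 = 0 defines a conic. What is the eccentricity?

9(x² - 22x) + 25(y² - 10y) = -814
Complete the square: 9(x - 11)² + 25(y - 5)² = -814 + 1089 + 625 = 900
Dividing both sides by 900: (x - 11)²/100 + (y - 5)²/36 = 1
Ellipse, center (11, 5), major axis horizontal; a² = 100, b² = 36.
c² = a² - b² = 64, so c = 8.
e = c/a = 8/10 = 4/5.

e = 4/5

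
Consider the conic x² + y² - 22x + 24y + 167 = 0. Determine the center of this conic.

Collect terms: (x² - 22x) + (y² + 24y) = -167
Completing the square gives (x - 11)² + (y + 12)² = -167 + 121 + 144 = 98.
So (x - 11)² + (y + 12)² = 98.
Circle centered at (11, -12) with r² = 98.

(11, -12)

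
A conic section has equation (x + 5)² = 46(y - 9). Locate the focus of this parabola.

(-5, 41/2)

Vertex (-5, 9); 4p = 46 so p = 23/2. Opens up.
Focus is p units from the vertex along the axis: (h, k + p).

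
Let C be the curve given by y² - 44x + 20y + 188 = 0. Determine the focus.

(13, -10)

Only y is squared. Complete the square in y: (y + 10)² = 44(x - 2).
Vertex (2, -10); 4p = 44 so p = 11. Opens right.
Focus is p units from the vertex along the axis: (h + p, k).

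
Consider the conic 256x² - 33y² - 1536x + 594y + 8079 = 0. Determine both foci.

(3, -8) and (3, 26)

Group the x- and y-terms: 256(x² - 6x) -33(y² - 18y) = -8079
Completing the square gives 256(x - 3)² -33(y - 9)² = -8079 + 2304 - 2673 = -8448.
Divide through by -8448 to get (y - 9)²/256 - (x - 3)²/33 = 1.
Hyperbola, center (3, 9), transverse axis vertical; a² = 256, b² = 33.
c² = a² + b² = 256 + 33 = 289, so c = 17.
Foci lie on the vertical axis through the center: (h, k ± c).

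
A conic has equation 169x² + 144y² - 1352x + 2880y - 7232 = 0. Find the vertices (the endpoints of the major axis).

Group the x- and y-terms: 169(x² - 8x) + 144(y² + 20y) = 7232
Complete the square: 169(x - 4)² + 144(y + 10)² = 7232 + 2704 + 14400 = 24336
Dividing both sides by 24336: (x - 4)²/144 + (y + 10)²/169 = 1
Ellipse, center (4, -10), major axis vertical; a² = 169, b² = 144.
a = 13. Vertices at (h, k ± a).

(4, -23) and (4, 3)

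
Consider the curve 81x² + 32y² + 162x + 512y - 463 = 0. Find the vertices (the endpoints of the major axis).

Rearranging, 81(x² + 2x) + 32(y² + 16y) = 463.
Completing the square gives 81(x + 1)² + 32(y + 8)² = 463 + 81 + 2048 = 2592.
Divide through by 2592 to get (x + 1)²/32 + (y + 8)²/81 = 1.
Ellipse, center (-1, -8), major axis vertical; a² = 81, b² = 32.
a = 9. Vertices at (h, k ± a).

(-1, -17) and (-1, 1)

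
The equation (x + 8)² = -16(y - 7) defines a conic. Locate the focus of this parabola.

(-8, 3)

Vertex (-8, 7); 4p = -16 so p = -4. Opens down.
Focus is p units from the vertex along the axis: (h, k + p).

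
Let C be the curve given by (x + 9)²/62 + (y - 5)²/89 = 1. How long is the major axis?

2√89

Center (-9, 5). The larger denominator 89 sits under the y-term, so the major axis is vertical; a² = 89, b² = 62.
a² = 89 so a = √89; the major axis has length 2a = 2√89.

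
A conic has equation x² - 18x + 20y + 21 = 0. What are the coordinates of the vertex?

Only x is squared. Complete the square in x: (x - 9)² = -20(y - 3).
Vertex (9, 3); 4p = -20 so p = -5. Opens down.

(9, 3)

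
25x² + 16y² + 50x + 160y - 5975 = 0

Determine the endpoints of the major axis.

(-1, -25) and (-1, 15)

25(x² + 2x) + 16(y² + 10y) = 5975
Complete the square: 25(x + 1)² + 16(y + 5)² = 5975 + 25 + 400 = 6400
Divide by 6400: (x + 1)²/256 + (y + 5)²/400 = 1
Ellipse, center (-1, -5), major axis vertical; a² = 400, b² = 256.
a = 20. Vertices at (h, k ± a).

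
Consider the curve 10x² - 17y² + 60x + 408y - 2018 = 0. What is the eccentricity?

Group: 10(x² + 6x) -17(y² - 24y) = 2018
Complete the square: 10(x + 3)² -17(y - 12)² = 2018 + 90 - 2448 = -340
Divide by -340: (y - 12)²/20 - (x + 3)²/34 = 1
Hyperbola, center (-3, 12), transverse axis vertical; a² = 20, b² = 34.
c² = a² + b² = 54, so c = 3√6.
e = c/a = 3√6/2√5 = 3√30/10.

e = 3√30/10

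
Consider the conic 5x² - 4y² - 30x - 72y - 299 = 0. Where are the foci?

5(x² - 6x) -4(y² + 18y) = 299
Complete the square in x and y: 5(x - 3)² -4(y + 9)² = 299 + 45 - 324 = 20
Dividing both sides by 20: (x - 3)²/4 - (y + 9)²/5 = 1
Hyperbola, center (3, -9), transverse axis horizontal; a² = 4, b² = 5.
c² = a² + b² = 4 + 5 = 9, so c = 3.
Foci lie on the horizontal axis through the center: (h ± c, k).

(0, -9) and (6, -9)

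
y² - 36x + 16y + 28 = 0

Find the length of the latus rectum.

Only y is squared. Complete the square in y: (y + 8)² = 36(x + 1).
Vertex (-1, -8); 4p = 36 so p = 9. Opens right.
Latus rectum length = |4p| = 36.

36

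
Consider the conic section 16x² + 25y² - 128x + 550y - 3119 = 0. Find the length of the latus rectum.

128/5

Group: 16(x² - 8x) + 25(y² + 22y) = 3119
Complete the square: 16(x - 4)² + 25(y + 11)² = 3119 + 256 + 3025 = 6400
Dividing both sides by 6400: (x - 4)²/400 + (y + 11)²/256 = 1
Ellipse, center (4, -11), major axis horizontal; a² = 400, b² = 256.
Latus rectum length = 2b²/a = 2·256/20 = 128/5.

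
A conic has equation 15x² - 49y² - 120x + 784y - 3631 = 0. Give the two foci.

(-4, 8) and (12, 8)

Group the x- and y-terms: 15(x² - 8x) -49(y² - 16y) = 3631
Complete the square: 15(x - 4)² -49(y - 8)² = 3631 + 240 - 3136 = 735
Dividing both sides by 735: (x - 4)²/49 - (y - 8)²/15 = 1
Hyperbola, center (4, 8), transverse axis horizontal; a² = 49, b² = 15.
c² = a² + b² = 49 + 15 = 64, so c = 8.
Foci lie on the horizontal axis through the center: (h ± c, k).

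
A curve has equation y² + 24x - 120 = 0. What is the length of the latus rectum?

24

Only y is squared. Complete the square in y: y² = -24(x - 5).
Vertex (5, 0); 4p = -24 so p = -6. Opens left.
Latus rectum length = |4p| = 24.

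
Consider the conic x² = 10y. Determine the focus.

(0, 5/2)

Vertex (0, 0); 4p = 10 so p = 5/2. Opens up.
Focus is p units from the vertex along the axis: (h, k + p).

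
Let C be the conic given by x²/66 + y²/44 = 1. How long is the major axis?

Center (0, 0). The larger denominator 66 sits under the x-term, so the major axis is horizontal; a² = 66, b² = 44.
a² = 66 so a = √66; the major axis has length 2a = 2√66.

2√66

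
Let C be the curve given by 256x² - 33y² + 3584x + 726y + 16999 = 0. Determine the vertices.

Group the x- and y-terms: 256(x² + 14x) -33(y² - 22y) = -16999
Completing the square gives 256(x + 7)² -33(y - 11)² = -16999 + 12544 - 3993 = -8448.
Divide through by -8448 to get (y - 11)²/256 - (x + 7)²/33 = 1.
Hyperbola, center (-7, 11), transverse axis vertical; a² = 256, b² = 33.
a = 16. Vertices at (h, k ± a).

(-7, -5) and (-7, 27)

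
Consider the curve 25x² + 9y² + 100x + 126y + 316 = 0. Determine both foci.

Group the x- and y-terms: 25(x² + 4x) + 9(y² + 14y) = -316
25(x + 2)² + 9(y + 7)² = -316 + 100 + 441 = 225
Divide by 225: (x + 2)²/9 + (y + 7)²/25 = 1
Ellipse, center (-2, -7), major axis vertical; a² = 25, b² = 9.
c² = a² - b² = 25 - 9 = 16, so c = 4.
Foci lie on the vertical axis through the center: (h, k ± c).

(-2, -11) and (-2, -3)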